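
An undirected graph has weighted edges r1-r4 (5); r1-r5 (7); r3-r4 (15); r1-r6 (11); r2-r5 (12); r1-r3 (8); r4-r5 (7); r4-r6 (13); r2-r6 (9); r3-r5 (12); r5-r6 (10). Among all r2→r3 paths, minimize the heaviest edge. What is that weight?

Comparing a few candidate routes:
r2 → r6 → r5 → r1 → r3: max(9, 10, 7, 8) = 10
r2 → r6 → r5 → r4 → r1 → r3: max(9, 10, 7, 5, 8) = 10
r2 → r6 → r1 → r3: max(9, 11, 8) = 11
The minimum achievable maximum is 10.

10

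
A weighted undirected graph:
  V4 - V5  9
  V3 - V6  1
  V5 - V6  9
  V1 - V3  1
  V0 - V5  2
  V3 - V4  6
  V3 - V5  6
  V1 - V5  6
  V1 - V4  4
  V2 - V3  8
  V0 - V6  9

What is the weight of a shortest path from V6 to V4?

6

A few of the V6→V4 routes:
V6 → V5 → V4: 9 + 9 = 18
V6 → V3 → V5 → V4: 1 + 6 + 9 = 16
V6 → V3 → V1 → V4: 1 + 1 + 4 = 6
V6 → V3 → V1 → V5 → V4: 1 + 1 + 6 + 9 = 17
V6 → V3 → V4: 1 + 6 = 7
V6 → V3 → V5 → V1 → V4: 1 + 6 + 6 + 4 = 17
The minimum is 6.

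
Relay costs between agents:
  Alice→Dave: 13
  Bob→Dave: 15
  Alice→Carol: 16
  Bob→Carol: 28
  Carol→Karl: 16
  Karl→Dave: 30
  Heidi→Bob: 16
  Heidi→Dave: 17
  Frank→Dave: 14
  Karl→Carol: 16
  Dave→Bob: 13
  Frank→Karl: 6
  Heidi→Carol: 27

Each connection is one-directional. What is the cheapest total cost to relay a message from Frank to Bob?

Candidate routes:
Frank - Dave - Bob: 14 + 13 = 27
Frank - Karl - Dave - Bob: 6 + 30 + 13 = 49
The minimum is 27.

27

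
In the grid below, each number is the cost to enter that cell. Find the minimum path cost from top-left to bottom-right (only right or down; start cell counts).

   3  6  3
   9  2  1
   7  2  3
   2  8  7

22

Best path: r0c0 → r0c1 → r1c1 → r1c2 → r2c2 → r3c2
Cost: 3 + 6 + 2 + 1 + 3 + 7 = 22
(Top row then right column would cost 23.)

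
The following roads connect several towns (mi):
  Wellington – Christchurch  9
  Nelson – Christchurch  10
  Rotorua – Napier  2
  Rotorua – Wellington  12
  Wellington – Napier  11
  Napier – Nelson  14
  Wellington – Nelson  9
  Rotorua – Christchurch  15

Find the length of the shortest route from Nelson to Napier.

14

A few of the Nelson→Napier routes:
Nelson → Napier: 14
Nelson → Christchurch → Wellington → Napier: 10 + 9 + 11 = 30
Nelson → Wellington → Rotorua → Napier: 9 + 12 + 2 = 23
Nelson → Wellington → Napier: 9 + 11 = 20
Nelson → Christchurch → Rotorua → Napier: 10 + 15 + 2 = 27
Best route has total 14 mi.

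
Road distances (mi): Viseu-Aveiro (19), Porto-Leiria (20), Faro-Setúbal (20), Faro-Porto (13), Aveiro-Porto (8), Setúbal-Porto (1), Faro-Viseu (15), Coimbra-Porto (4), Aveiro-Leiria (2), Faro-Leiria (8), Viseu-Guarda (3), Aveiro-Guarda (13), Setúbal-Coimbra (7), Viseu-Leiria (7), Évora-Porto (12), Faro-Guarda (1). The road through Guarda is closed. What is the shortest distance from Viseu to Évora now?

29

A few of the Viseu→Évora routes:
Viseu→Leiria→Aveiro→Porto→Évora: 7 + 2 + 8 + 12 = 29
Viseu→Aveiro→Porto→Évora: 19 + 8 + 12 = 39
Viseu→Faro→Porto→Évora: 15 + 13 + 12 = 40
Viseu→Leiria→Porto→Évora: 7 + 20 + 12 = 39
Shortest: 29 mi.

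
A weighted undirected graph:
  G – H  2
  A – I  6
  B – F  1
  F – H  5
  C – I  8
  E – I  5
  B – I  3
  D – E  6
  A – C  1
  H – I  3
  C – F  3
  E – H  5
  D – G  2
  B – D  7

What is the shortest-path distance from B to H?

6

Comparing a few candidate routes:
B -> F -> H: 1 + 5 = 6
B -> F -> C -> A -> I -> H: 1 + 3 + 1 + 6 + 3 = 14
B -> D -> G -> H: 7 + 2 + 2 = 11
B -> F -> C -> I -> H: 1 + 3 + 8 + 3 = 15
B -> I -> H: 3 + 3 = 6
B -> I -> E -> H: 3 + 5 + 5 = 13
Best route has total 6.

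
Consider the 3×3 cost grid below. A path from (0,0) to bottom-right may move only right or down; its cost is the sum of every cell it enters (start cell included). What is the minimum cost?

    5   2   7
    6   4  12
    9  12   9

32

Path [0,0]→[0,1]→[1,1]→[1,2]→[2,2]: 5 + 2 + 4 + 12 + 9 = 32.
(Top row then right column would cost 35.)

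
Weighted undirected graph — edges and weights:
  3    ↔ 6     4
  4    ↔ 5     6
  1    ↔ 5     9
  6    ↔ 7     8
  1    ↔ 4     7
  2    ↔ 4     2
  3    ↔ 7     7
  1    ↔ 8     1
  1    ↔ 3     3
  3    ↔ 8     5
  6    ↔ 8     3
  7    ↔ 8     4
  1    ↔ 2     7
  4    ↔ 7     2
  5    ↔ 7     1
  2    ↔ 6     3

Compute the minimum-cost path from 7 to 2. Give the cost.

4

Some routes from 7 to 2:
7 - 8 - 1 - 2: 4 + 1 + 7 = 12
7 - 5 - 4 - 2: 1 + 6 + 2 = 9
7 - 4 - 2: 2 + 2 = 4
7 - 6 - 2: 8 + 3 = 11
7 - 8 - 6 - 2: 4 + 3 + 3 = 10
Shortest: 4.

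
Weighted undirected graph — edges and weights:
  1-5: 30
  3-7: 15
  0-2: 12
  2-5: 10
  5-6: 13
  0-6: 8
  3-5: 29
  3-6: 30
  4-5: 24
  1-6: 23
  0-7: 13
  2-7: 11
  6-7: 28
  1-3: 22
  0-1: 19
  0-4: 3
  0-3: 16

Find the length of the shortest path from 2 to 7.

Some routes from 2 to 7:
2→0→7: 12 + 13 = 25
2→5→6→0→7: 10 + 13 + 8 + 13 = 44
2→0→3→7: 12 + 16 + 15 = 43
2→7: 11
The minimum is 11.

11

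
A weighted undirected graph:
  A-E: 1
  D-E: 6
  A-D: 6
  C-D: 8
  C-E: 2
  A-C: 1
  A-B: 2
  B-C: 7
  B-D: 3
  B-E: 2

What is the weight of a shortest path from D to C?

Checking several routes:
D → B → A → C: 3 + 2 + 1 = 6
D → B → E → C: 3 + 2 + 2 = 7
D → B → E → A → C: 3 + 2 + 1 + 1 = 7
The minimum is 6.

6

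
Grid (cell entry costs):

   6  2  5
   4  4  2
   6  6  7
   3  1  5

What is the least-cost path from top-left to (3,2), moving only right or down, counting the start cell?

24

Best path: (0,0) (0,1) (1,1) (2,1) (3,1) (3,2)
Cost: 6 + 2 + 4 + 6 + 1 + 5 = 24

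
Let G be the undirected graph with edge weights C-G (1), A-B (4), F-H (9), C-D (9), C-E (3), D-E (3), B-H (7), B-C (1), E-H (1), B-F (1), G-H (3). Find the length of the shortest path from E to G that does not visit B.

4

Routes from E to G avoiding B:
E -> C -> G: 3 + 1 = 4
E -> D -> C -> G: 3 + 9 + 1 = 13
E -> H -> G: 1 + 3 = 4
The minimum is 4.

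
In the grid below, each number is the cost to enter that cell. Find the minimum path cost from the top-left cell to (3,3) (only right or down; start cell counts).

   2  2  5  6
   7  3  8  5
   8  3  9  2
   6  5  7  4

25

Best path: [0,0] → [0,1] → [1,1] → [2,1] → [2,2] → [2,3] → [3,3]
Cost: 2 + 2 + 3 + 3 + 9 + 2 + 4 = 25
For comparison, the top-then-right route costs 26.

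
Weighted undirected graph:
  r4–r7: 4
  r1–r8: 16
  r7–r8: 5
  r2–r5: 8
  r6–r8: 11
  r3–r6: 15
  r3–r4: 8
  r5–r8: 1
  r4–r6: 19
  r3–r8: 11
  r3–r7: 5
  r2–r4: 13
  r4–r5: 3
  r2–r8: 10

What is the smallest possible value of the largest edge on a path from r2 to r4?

8

Some routes from r2 to r4:
r2-r5-r4: max(8, 3) = 8
r2-r5-r8-r7-r4: max(8, 1, 5, 4) = 8
r2-r8-r5-r4: max(10, 1, 3) = 10
r2-r5-r8-r7-r3-r4: max(8, 1, 5, 5, 8) = 8
r2-r8-r7-r4: max(10, 5, 4) = 10
Smallest bottleneck: 8.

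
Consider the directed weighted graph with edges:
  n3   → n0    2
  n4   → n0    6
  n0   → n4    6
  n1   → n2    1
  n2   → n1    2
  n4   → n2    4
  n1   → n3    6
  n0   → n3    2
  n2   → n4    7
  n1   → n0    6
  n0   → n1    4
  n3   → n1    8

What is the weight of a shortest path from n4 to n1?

6

Candidate routes:
n4 - n2 - n1: 4 + 2 = 6
n4 - n0 - n1: 6 + 4 = 10
n4 - n0 - n3 - n1: 6 + 2 + 8 = 16
Best route has total 6.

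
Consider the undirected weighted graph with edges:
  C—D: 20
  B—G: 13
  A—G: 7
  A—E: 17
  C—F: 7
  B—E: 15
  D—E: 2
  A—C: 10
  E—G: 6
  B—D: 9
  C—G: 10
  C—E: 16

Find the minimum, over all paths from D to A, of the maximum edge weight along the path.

A few of the D→A routes:
D -> B -> G -> C -> A: max(9, 13, 10, 10) = 13
D -> E -> G -> C -> A: max(2, 6, 10, 10) = 10
D -> B -> E -> G -> C -> A: max(9, 15, 6, 10, 10) = 15
D -> B -> G -> A: max(9, 13, 7) = 13
D -> E -> G -> A: max(2, 6, 7) = 7
D -> B -> E -> G -> A: max(9, 15, 6, 7) = 15
Best route has worst link 7.

7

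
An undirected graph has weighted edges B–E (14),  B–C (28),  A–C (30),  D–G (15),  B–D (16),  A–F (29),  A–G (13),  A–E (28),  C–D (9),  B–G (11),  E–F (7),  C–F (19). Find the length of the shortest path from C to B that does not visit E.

25

A few of the C→B routes:
C-D-G-B: 9 + 15 + 11 = 35
C-B: 28
C-D-B: 9 + 16 = 25
Best route has total 25.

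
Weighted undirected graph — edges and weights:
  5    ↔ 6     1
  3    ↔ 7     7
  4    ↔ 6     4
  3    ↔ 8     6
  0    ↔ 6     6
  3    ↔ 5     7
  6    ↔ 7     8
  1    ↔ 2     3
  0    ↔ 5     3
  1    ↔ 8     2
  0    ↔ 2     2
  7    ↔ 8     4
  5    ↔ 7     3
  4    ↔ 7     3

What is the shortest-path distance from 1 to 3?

8

Comparing a few candidate routes:
1 - 8 - 7 - 3: 2 + 4 + 7 = 13
1 - 2 - 0 - 5 - 3: 3 + 2 + 3 + 7 = 15
1 - 8 - 7 - 5 - 3: 2 + 4 + 3 + 7 = 16
1 - 8 - 3: 2 + 6 = 8
Shortest: 8.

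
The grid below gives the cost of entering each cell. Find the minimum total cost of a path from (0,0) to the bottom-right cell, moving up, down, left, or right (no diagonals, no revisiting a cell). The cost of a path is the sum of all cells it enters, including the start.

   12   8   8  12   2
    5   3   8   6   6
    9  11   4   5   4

Cheapest: (0,0) (1,0) (1,1) (1,2) (2,2) (2,3) (2,4)
  12 + 5 + 3 + 8 + 4 + 5 + 4 = 41

41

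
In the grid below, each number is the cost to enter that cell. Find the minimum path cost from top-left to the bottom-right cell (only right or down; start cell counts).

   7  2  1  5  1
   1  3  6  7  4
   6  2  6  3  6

26

Cheapest: [0,0] -> [0,1] -> [0,2] -> [0,3] -> [0,4] -> [1,4] -> [2,4]
  7 + 2 + 1 + 5 + 1 + 4 + 6 = 26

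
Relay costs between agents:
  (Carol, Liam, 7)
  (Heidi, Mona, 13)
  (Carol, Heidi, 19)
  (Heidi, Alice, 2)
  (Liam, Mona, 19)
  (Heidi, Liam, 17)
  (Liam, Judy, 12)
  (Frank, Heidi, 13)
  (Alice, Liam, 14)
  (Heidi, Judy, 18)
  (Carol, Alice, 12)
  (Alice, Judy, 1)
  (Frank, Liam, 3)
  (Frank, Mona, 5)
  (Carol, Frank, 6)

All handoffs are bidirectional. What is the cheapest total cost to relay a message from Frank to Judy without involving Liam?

16

A few of the Frank→Judy routes:
Frank - Carol - Heidi - Alice - Judy: 6 + 19 + 2 + 1 = 28
Frank - Mona - Heidi - Alice - Judy: 5 + 13 + 2 + 1 = 21
Frank - Heidi - Alice - Judy: 13 + 2 + 1 = 16
Frank - Carol - Alice - Judy: 6 + 12 + 1 = 19
Shortest: 16.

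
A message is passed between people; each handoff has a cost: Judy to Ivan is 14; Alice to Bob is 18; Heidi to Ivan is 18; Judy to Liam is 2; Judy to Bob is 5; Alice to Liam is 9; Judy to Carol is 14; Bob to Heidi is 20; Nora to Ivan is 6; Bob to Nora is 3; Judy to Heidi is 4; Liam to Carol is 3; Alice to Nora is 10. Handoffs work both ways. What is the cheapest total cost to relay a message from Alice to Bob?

A few of the Alice→Bob routes:
Alice-Nora-Bob: 10 + 3 = 13
Alice-Liam-Carol-Judy-Bob: 9 + 3 + 14 + 5 = 31
Alice-Liam-Judy-Heidi-Bob: 9 + 2 + 4 + 20 = 35
Alice-Liam-Judy-Bob: 9 + 2 + 5 = 16
Alice-Bob: 18
Alice-Liam-Judy-Ivan-Nora-Bob: 9 + 2 + 14 + 6 + 3 = 34
Best route has total 13.

13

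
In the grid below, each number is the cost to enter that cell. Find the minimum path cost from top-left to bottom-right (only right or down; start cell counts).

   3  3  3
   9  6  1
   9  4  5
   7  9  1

16

Best path: [0,0] -> [0,1] -> [0,2] -> [1,2] -> [2,2] -> [3,2]
Cost: 3 + 3 + 3 + 1 + 5 + 1 = 16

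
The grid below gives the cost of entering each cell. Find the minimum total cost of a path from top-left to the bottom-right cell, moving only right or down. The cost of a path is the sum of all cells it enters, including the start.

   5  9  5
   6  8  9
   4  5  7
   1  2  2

20

Best path: [0,0] [1,0] [2,0] [3,0] [3,1] [3,2]
Cost: 5 + 6 + 4 + 1 + 2 + 2 = 20
(Top row then right column would cost 37.)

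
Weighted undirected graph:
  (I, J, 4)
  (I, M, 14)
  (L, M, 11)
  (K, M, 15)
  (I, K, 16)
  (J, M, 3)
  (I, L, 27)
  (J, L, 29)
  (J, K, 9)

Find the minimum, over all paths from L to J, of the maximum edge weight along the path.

11

Comparing a few candidate routes:
L - M - K - J: max(11, 15, 9) = 15
L - M - J: max(11, 3) = 11
L - M - I - J: max(11, 14, 4) = 14
Smallest bottleneck: 11.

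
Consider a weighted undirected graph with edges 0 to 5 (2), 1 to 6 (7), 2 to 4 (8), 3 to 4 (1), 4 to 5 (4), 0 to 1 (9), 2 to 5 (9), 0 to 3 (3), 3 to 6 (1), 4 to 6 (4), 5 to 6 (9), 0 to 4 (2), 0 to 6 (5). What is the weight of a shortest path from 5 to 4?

4

A few of the 5→4 routes:
5→0→3→4: 2 + 3 + 1 = 6
5→4: 4
5→0→4: 2 + 2 = 4
Shortest: 4.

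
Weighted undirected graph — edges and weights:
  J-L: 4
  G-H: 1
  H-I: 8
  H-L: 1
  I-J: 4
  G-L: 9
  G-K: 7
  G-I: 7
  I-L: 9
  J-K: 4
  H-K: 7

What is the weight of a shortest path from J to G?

A few of the J→G routes:
J - L - G: 4 + 9 = 13
J - I - H - G: 4 + 8 + 1 = 13
J - L - H - G: 4 + 1 + 1 = 6
J - I - G: 4 + 7 = 11
J - K - H - G: 4 + 7 + 1 = 12
J - K - G: 4 + 7 = 11
Shortest: 6.

6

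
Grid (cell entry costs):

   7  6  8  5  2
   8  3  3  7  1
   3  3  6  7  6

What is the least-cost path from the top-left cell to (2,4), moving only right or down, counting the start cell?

33

One optimal route is (0,0) (0,1) (1,1) (1,2) (1,3) (1,4) (2,4).
Its cost is 7 + 6 + 3 + 3 + 7 + 1 + 6 = 33.
For comparison, the top-then-right route costs 35.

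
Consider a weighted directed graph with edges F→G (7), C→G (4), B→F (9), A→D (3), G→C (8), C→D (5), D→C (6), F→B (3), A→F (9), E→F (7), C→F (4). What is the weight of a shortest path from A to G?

Routes from A to G:
A → D → C → G: 3 + 6 + 4 = 13
A → D → C → F → G: 3 + 6 + 4 + 7 = 20
A → F → G: 9 + 7 = 16
Shortest: 13.

13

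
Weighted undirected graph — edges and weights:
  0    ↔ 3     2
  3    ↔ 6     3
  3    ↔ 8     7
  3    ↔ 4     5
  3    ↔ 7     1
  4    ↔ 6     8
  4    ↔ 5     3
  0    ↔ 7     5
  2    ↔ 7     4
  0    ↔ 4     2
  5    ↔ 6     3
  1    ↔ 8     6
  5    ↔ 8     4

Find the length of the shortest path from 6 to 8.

7

Comparing a few candidate routes:
6-3-4-5-8: 3 + 5 + 3 + 4 = 15
6-3-0-4-5-8: 3 + 2 + 2 + 3 + 4 = 14
6-5-8: 3 + 4 = 7
6-3-8: 3 + 7 = 10
Shortest: 7.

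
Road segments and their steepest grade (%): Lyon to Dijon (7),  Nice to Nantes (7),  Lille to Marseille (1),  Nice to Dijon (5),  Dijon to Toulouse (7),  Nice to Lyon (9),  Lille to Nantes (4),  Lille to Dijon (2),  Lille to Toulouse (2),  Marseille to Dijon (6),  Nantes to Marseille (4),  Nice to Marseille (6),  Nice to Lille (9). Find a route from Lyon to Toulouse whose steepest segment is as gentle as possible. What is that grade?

7

A few of the Lyon→Toulouse routes:
Lyon → Dijon → Lille → Toulouse: max(7, 2, 2) = 7
Lyon → Dijon → Nice → Marseille → Nantes → Lille → Toulouse: max(7, 5, 6, 4, 4, 2) = 7
Lyon → Dijon → Nice → Nantes → Marseille → Lille → Toulouse: max(7, 5, 7, 4, 1, 2) = 7
Lyon → Dijon → Nice → Marseille → Lille → Toulouse: max(7, 5, 6, 1, 2) = 7
Lyon → Dijon → Nice → Nantes → Lille → Toulouse: max(7, 5, 7, 4, 2) = 7
Lyon → Dijon → Toulouse: max(7, 7) = 7
Smallest bottleneck: 7%.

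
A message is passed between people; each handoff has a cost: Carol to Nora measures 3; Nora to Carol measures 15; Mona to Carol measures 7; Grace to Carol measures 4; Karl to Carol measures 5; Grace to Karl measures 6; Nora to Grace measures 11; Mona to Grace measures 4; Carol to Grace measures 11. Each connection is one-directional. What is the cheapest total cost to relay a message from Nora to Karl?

Candidate routes:
Nora → Carol → Grace → Karl: 15 + 11 + 6 = 32
Nora → Grace → Karl: 11 + 6 = 17
Best route has total 17.

17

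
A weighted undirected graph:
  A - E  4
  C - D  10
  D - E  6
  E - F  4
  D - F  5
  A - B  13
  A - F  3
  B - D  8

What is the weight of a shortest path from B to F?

13

Comparing a few candidate routes:
B -> D -> E -> A -> F: 8 + 6 + 4 + 3 = 21
B -> A -> F: 13 + 3 = 16
B -> D -> F: 8 + 5 = 13
B -> A -> E -> F: 13 + 4 + 4 = 21
B -> D -> E -> F: 8 + 6 + 4 = 18
Best route has total 13.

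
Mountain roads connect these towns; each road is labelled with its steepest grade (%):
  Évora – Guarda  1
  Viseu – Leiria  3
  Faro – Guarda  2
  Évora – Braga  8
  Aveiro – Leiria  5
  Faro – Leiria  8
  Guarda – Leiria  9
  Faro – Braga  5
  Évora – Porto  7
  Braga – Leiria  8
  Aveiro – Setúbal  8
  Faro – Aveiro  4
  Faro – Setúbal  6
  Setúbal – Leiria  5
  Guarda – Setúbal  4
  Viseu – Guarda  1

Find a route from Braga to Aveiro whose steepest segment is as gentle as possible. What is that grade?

5

Checking several routes:
Braga-Faro-Setúbal-Leiria-Aveiro: max(5, 6, 5, 5) = 6
Braga-Faro-Guarda-Setúbal-Leiria-Aveiro: max(5, 2, 4, 5, 5) = 5
Braga-Faro-Setúbal-Guarda-Viseu-Leiria-Aveiro: max(5, 6, 4, 1, 3, 5) = 6
Braga-Faro-Aveiro: max(5, 4) = 5
Braga-Faro-Guarda-Viseu-Leiria-Aveiro: max(5, 2, 1, 3, 5) = 5
Best route has worst link 5%.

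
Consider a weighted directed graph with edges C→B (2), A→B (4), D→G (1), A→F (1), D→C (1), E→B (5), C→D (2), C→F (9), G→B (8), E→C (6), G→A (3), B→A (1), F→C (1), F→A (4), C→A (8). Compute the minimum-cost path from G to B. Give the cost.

Routes from G to B:
G-A-F-C-B: 3 + 1 + 1 + 2 = 7
G-B: 8
G-A-B: 3 + 4 = 7
The minimum is 7.

7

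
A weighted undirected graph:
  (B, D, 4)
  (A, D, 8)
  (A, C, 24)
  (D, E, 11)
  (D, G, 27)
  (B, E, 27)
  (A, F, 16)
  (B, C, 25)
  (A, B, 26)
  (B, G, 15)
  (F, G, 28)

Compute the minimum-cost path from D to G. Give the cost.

19

Some routes from D to G:
D→G: 27
D→A→B→G: 8 + 26 + 15 = 49
D→B→G: 4 + 15 = 19
Best route has total 19.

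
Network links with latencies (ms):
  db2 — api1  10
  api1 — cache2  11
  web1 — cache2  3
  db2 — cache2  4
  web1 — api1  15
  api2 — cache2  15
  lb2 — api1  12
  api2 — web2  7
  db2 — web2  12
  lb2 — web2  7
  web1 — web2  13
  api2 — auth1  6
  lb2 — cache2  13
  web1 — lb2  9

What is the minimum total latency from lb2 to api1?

12

Checking several routes:
lb2 - cache2 - db2 - api1: 13 + 4 + 10 = 27
lb2 - api1: 12
lb2 - web1 - cache2 - db2 - api1: 9 + 3 + 4 + 10 = 26
lb2 - cache2 - api1: 13 + 11 = 24
lb2 - web1 - api1: 9 + 15 = 24
lb2 - web1 - cache2 - api1: 9 + 3 + 11 = 23
The minimum is 12 ms.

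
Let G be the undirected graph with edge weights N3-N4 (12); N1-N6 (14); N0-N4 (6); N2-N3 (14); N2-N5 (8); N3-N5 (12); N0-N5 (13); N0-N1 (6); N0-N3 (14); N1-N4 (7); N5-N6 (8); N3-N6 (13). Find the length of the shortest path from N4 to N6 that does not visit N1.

25

Comparing a few candidate routes:
N4→N0→N5→N6: 6 + 13 + 8 = 27
N4→N3→N6: 12 + 13 = 25
N4→N0→N3→N6: 6 + 14 + 13 = 33
N4→N3→N5→N6: 12 + 12 + 8 = 32
Shortest: 25.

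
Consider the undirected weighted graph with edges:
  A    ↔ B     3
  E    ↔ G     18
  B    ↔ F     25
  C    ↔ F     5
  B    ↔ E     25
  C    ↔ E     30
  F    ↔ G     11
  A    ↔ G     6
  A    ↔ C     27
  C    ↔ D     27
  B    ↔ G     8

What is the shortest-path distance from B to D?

Checking several routes:
B → A → G → F → C → D: 3 + 6 + 11 + 5 + 27 = 52
B → G → F → C → D: 8 + 11 + 5 + 27 = 51
B → F → C → D: 25 + 5 + 27 = 57
B → G → A → C → D: 8 + 6 + 27 + 27 = 68
B → A → C → D: 3 + 27 + 27 = 57
Shortest: 51.

51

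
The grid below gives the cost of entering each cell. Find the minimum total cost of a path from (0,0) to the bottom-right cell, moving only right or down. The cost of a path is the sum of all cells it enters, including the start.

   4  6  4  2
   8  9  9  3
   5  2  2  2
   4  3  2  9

30

Take [0,0] [0,1] [0,2] [0,3] [1,3] [2,3] [3,3] for a total of 4 + 6 + 4 + 2 + 3 + 2 + 9 = 30.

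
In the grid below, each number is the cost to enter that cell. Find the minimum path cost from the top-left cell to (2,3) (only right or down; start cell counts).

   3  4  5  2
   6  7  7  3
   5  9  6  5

Path (0,0) -> (0,1) -> (0,2) -> (0,3) -> (1,3) -> (2,3): 3 + 4 + 5 + 2 + 3 + 5 = 22.

22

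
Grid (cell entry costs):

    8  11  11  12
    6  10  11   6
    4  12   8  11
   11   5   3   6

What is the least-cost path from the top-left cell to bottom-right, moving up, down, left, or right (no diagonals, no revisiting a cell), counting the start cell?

Take [0,0] -> [1,0] -> [2,0] -> [3,0] -> [3,1] -> [3,2] -> [3,3] for a total of 8 + 6 + 4 + 11 + 5 + 3 + 6 = 43.

43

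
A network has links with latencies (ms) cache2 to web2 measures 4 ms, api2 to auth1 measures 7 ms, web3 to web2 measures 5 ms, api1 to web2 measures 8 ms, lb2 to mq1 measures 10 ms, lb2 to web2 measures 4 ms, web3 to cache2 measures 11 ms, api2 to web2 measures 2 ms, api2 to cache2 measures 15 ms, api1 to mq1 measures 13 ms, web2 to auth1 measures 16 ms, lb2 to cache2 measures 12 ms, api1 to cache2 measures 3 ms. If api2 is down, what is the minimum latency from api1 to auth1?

Comparing a few candidate routes:
api1-cache2-lb2-web2-auth1: 3 + 12 + 4 + 16 = 35
api1-cache2-web2-auth1: 3 + 4 + 16 = 23
api1-web2-auth1: 8 + 16 = 24
Best route has total 23 ms.

23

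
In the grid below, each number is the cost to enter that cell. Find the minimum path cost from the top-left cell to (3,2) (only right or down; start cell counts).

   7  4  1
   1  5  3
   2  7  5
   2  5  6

23

Take (0,0) (1,0) (2,0) (3,0) (3,1) (3,2) for a total of 7 + 1 + 2 + 2 + 5 + 6 = 23.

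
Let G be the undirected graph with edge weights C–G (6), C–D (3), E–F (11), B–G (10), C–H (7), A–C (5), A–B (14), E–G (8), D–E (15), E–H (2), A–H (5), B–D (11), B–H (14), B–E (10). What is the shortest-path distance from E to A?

7

Some routes from E to A:
E - D - C - A: 15 + 3 + 5 = 23
E - H - C - A: 2 + 7 + 5 = 14
E - G - C - A: 8 + 6 + 5 = 19
E - H - A: 2 + 5 = 7
Shortest: 7.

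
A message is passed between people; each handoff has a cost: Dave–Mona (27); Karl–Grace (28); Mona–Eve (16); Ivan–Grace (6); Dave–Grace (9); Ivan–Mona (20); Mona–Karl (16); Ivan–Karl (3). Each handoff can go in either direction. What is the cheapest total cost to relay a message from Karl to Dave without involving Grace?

43

Paths from Karl to Dave avoiding Grace:
Karl→Ivan→Mona→Dave: 3 + 20 + 27 = 50
Karl→Mona→Dave: 16 + 27 = 43
Shortest: 43.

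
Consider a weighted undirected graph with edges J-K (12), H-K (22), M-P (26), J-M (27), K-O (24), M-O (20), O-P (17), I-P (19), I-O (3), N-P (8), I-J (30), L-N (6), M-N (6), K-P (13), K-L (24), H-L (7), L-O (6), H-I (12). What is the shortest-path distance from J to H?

34

A few of the J→H routes:
J→K→L→H: 12 + 24 + 7 = 43
J→K→H: 12 + 22 = 34
J→I→O→L→H: 30 + 3 + 6 + 7 = 46
J→I→H: 30 + 12 = 42
J→M→N→L→H: 27 + 6 + 6 + 7 = 46
Best route has total 34.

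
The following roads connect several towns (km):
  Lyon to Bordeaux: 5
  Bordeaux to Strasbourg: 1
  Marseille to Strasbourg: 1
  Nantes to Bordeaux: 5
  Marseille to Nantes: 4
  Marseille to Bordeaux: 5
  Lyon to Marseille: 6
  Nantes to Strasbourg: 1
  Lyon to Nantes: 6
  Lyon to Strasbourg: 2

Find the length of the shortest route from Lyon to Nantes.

3

Comparing a few candidate routes:
Lyon - Nantes: 6
Lyon - Strasbourg - Bordeaux - Nantes: 2 + 1 + 5 = 8
Lyon - Strasbourg - Marseille - Nantes: 2 + 1 + 4 = 7
Lyon - Strasbourg - Nantes: 2 + 1 = 3
Lyon - Bordeaux - Strasbourg - Nantes: 5 + 1 + 1 = 7
The minimum is 3 km.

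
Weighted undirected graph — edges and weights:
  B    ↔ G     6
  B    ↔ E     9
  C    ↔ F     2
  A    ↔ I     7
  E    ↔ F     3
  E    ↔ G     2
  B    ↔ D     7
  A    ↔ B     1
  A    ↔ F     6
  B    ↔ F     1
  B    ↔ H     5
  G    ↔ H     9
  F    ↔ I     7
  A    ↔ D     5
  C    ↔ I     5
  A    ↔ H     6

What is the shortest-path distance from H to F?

Checking several routes:
H→A→B→F: 6 + 1 + 1 = 8
H→B→F: 5 + 1 = 6
H→G→E→F: 9 + 2 + 3 = 14
H→A→F: 6 + 6 = 12
H→B→A→F: 5 + 1 + 6 = 12
The minimum is 6.

6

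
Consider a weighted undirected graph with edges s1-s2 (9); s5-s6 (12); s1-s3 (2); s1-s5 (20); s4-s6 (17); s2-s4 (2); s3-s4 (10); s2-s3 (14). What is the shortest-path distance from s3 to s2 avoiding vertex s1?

12

Paths from s3 to s2 avoiding s1:
s3 - s2: 14
s3 - s4 - s2: 10 + 2 = 12
The minimum is 12.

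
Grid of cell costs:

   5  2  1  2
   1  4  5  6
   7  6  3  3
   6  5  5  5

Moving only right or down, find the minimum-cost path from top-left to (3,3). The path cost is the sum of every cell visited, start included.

24

Path (0,0) → (0,1) → (0,2) → (0,3) → (1,3) → (2,3) → (3,3): 5 + 2 + 1 + 2 + 6 + 3 + 5 = 24.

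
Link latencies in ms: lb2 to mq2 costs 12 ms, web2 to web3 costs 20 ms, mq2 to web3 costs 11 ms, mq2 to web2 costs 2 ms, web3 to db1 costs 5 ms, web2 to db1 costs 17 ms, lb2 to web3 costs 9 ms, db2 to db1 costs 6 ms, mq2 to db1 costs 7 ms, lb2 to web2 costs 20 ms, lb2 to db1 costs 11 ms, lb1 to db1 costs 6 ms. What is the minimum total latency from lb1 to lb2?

17

Some routes from lb1 to lb2:
lb1 → db1 → mq2 → web3 → lb2: 6 + 7 + 11 + 9 = 33
lb1 → db1 → lb2: 6 + 11 = 17
lb1 → db1 → mq2 → lb2: 6 + 7 + 12 = 25
lb1 → db1 → web3 → lb2: 6 + 5 + 9 = 20
Shortest: 17 ms.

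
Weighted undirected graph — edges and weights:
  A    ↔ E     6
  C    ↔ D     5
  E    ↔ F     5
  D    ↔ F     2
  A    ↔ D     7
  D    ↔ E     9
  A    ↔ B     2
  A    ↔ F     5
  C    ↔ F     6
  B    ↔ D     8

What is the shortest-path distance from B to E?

A few of the B→E routes:
B -> D -> F -> E: 8 + 2 + 5 = 15
B -> A -> E: 2 + 6 = 8
B -> A -> D -> F -> E: 2 + 7 + 2 + 5 = 16
B -> A -> F -> E: 2 + 5 + 5 = 12
Best route has total 8.

8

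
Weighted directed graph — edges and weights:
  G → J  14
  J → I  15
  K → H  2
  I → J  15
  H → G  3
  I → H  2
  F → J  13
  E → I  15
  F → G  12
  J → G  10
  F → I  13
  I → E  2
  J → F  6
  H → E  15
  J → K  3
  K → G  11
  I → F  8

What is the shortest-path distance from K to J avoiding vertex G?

Paths from K to J avoiding G:
K → H → E → I → J: 2 + 15 + 15 + 15 = 47
K → H → E → I → F → J: 2 + 15 + 15 + 8 + 13 = 53
Best route has total 47.

47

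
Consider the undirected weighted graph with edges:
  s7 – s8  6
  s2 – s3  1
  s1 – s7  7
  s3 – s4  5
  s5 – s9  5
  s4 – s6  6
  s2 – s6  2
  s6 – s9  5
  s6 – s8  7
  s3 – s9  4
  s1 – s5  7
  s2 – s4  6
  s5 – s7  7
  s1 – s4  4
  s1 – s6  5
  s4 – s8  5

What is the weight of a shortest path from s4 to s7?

11

Some routes from s4 to s7:
s4→s6→s8→s7: 6 + 7 + 6 = 19
s4→s3→s2→s6→s1→s7: 5 + 1 + 2 + 5 + 7 = 20
s4→s1→s5→s7: 4 + 7 + 7 = 18
s4→s1→s7: 4 + 7 = 11
s4→s8→s7: 5 + 6 = 11
s4→s6→s1→s7: 6 + 5 + 7 = 18
The minimum is 11.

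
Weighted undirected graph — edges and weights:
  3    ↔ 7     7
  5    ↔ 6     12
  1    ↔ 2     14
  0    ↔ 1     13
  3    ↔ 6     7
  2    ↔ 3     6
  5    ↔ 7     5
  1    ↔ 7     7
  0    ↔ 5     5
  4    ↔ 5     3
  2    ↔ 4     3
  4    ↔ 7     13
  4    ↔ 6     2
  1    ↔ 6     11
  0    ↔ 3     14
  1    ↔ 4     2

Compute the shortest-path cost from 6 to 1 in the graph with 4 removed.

11

Some routes from 6 to 1 avoiding 4:
6→5→7→1: 12 + 5 + 7 = 24
6→1: 11
6→3→7→1: 7 + 7 + 7 = 21
Shortest: 11.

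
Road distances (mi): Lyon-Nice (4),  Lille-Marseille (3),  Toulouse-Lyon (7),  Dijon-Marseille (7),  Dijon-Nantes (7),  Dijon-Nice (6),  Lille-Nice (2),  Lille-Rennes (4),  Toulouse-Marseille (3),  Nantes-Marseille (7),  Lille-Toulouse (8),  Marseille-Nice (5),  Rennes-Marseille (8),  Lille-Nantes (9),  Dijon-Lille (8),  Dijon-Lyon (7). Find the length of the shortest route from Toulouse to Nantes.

Comparing a few candidate routes:
Toulouse → Marseille → Lille → Nantes: 3 + 3 + 9 = 15
Toulouse → Marseille → Dijon → Nantes: 3 + 7 + 7 = 17
Toulouse → Marseille → Nantes: 3 + 7 = 10
Toulouse → Lille → Marseille → Nantes: 8 + 3 + 7 = 18
Toulouse → Marseille → Nice → Lille → Nantes: 3 + 5 + 2 + 9 = 19
Toulouse → Lille → Nantes: 8 + 9 = 17
The minimum is 10 mi.

10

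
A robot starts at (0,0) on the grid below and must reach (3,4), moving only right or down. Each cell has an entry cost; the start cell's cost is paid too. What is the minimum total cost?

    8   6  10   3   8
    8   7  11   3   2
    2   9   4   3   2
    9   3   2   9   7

41

Cheapest: [0,0]→[0,1]→[0,2]→[0,3]→[1,3]→[1,4]→[2,4]→[3,4]
  8 + 6 + 10 + 3 + 3 + 2 + 2 + 7 = 41
For comparison, the top-then-right route costs 46.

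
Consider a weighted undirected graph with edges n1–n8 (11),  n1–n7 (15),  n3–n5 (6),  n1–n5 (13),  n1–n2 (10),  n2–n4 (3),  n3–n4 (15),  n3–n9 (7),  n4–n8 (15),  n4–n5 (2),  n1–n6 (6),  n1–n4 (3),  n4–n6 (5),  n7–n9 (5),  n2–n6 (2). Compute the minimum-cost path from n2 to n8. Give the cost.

17

Some routes from n2 to n8:
n2 -> n4 -> n8: 3 + 15 = 18
n2 -> n4 -> n1 -> n8: 3 + 3 + 11 = 17
n2 -> n6 -> n1 -> n8: 2 + 6 + 11 = 19
n2 -> n6 -> n4 -> n1 -> n8: 2 + 5 + 3 + 11 = 21
Best route has total 17.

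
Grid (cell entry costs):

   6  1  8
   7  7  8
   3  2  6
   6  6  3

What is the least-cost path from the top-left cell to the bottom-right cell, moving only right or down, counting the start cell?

Path (0,0) -> (0,1) -> (1,1) -> (2,1) -> (2,2) -> (3,2): 6 + 1 + 7 + 2 + 6 + 3 = 25.

25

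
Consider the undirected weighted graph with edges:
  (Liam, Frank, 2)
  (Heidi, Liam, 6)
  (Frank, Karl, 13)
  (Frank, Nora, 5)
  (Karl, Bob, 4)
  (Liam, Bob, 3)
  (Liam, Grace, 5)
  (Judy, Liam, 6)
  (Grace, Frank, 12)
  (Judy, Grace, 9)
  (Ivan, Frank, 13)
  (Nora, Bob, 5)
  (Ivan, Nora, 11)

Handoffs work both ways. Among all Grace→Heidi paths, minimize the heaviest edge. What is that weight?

6

Routes from Grace to Heidi:
Grace - Frank - Karl - Bob - Liam - Heidi: max(12, 13, 4, 3, 6) = 13
Grace - Frank - Nora - Bob - Liam - Heidi: max(12, 5, 5, 3, 6) = 12
Grace - Frank - Liam - Heidi: max(12, 2, 6) = 12
Grace - Judy - Liam - Heidi: max(9, 6, 6) = 9
Grace - Liam - Heidi: max(5, 6) = 6
Grace - Frank - Ivan - Nora - Bob - Liam - Heidi: max(12, 13, 11, 5, 3, 6) = 13
Smallest bottleneck: 6.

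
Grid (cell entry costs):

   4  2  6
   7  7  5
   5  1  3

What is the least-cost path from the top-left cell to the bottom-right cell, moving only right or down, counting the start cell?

Take [0,0]→[0,1]→[1,1]→[2,1]→[2,2] for a total of 4 + 2 + 7 + 1 + 3 = 17.
(Top row then right column would cost 20.)

17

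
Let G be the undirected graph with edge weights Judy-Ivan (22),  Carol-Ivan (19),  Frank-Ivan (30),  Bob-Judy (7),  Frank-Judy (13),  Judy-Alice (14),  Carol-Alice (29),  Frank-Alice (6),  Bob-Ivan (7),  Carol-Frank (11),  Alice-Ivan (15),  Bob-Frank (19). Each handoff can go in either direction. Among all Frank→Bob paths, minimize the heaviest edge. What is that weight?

13

Some routes from Frank to Bob:
Frank -> Alice -> Ivan -> Bob: max(6, 15, 7) = 15
Frank -> Alice -> Judy -> Bob: max(6, 14, 7) = 14
Frank -> Judy -> Bob: max(13, 7) = 13
Best route has worst link 13.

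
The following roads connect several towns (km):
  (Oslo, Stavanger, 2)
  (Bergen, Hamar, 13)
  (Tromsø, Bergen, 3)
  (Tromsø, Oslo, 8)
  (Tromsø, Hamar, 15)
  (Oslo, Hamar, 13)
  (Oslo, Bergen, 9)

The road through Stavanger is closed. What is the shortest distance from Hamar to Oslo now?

13

Routes from Hamar to Oslo avoiding Stavanger:
Hamar - Tromsø - Oslo: 15 + 8 = 23
Hamar - Oslo: 13
Hamar - Tromsø - Bergen - Oslo: 15 + 3 + 9 = 27
Hamar - Bergen - Tromsø - Oslo: 13 + 3 + 8 = 24
Hamar - Bergen - Oslo: 13 + 9 = 22
Shortest: 13 km.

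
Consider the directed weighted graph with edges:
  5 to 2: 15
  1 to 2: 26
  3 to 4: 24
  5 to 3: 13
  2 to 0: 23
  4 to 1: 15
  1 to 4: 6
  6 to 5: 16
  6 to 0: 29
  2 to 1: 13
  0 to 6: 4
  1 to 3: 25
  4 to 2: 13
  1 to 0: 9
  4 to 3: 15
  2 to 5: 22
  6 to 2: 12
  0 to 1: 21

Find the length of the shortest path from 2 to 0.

Paths from 2 to 0:
2 - 1 - 0: 13 + 9 = 22
2 - 0: 23
2 - 5 - 3 - 4 - 1 - 0: 22 + 13 + 24 + 15 + 9 = 83
Shortest: 22.

22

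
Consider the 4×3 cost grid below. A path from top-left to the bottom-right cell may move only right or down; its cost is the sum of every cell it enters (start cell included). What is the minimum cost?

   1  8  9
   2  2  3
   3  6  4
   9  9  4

16

Best path: [0,0] [1,0] [1,1] [1,2] [2,2] [3,2]
Cost: 1 + 2 + 2 + 3 + 4 + 4 = 16
(Top row then right column would cost 29.)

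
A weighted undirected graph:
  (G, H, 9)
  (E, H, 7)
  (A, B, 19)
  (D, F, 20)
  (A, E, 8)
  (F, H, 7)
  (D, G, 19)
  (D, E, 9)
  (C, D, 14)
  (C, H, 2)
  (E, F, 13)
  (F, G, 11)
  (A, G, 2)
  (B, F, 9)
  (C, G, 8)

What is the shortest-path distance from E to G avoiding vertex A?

Checking several routes:
E -> H -> G: 7 + 9 = 16
E -> F -> G: 13 + 11 = 24
E -> F -> H -> G: 13 + 7 + 9 = 29
E -> H -> C -> G: 7 + 2 + 8 = 17
E -> H -> F -> G: 7 + 7 + 11 = 25
E -> D -> G: 9 + 19 = 28
The minimum is 16.

16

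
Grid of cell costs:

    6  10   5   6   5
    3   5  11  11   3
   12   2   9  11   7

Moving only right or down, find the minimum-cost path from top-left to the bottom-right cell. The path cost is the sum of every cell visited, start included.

One optimal route is r0c0 r0c1 r0c2 r0c3 r0c4 r1c4 r2c4.
Its cost is 6 + 10 + 5 + 6 + 5 + 3 + 7 = 42.

42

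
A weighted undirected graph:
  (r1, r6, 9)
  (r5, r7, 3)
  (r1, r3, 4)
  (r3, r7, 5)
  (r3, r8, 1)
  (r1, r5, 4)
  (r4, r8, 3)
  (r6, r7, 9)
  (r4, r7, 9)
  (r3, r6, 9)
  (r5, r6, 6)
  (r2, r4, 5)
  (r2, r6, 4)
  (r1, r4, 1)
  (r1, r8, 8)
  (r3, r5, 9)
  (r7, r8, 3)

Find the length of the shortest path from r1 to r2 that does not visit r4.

13

A few of the r1→r2 routes:
r1→r3→r6→r2: 4 + 9 + 4 = 17
r1→r5→r7→r6→r2: 4 + 3 + 9 + 4 = 20
r1→r6→r2: 9 + 4 = 13
r1→r5→r6→r2: 4 + 6 + 4 = 14
r1→r3→r8→r7→r5→r6→r2: 4 + 1 + 3 + 3 + 6 + 4 = 21
r1→r3→r8→r7→r6→r2: 4 + 1 + 3 + 9 + 4 = 21
Best route has total 13.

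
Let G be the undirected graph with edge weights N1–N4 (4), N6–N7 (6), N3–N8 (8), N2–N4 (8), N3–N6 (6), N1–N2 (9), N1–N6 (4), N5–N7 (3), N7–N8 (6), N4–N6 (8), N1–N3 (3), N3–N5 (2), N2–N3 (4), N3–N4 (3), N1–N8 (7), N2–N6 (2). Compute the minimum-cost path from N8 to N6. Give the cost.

Some routes from N8 to N6:
N8→N1→N6: 7 + 4 = 11
N8→N7→N6: 6 + 6 = 12
N8→N3→N2→N6: 8 + 4 + 2 = 14
N8→N3→N1→N6: 8 + 3 + 4 = 15
N8→N3→N6: 8 + 6 = 14
Best route has total 11.

11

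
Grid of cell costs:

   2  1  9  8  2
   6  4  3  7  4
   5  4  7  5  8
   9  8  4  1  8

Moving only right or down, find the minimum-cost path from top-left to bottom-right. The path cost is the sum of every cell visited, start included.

One optimal route is r0c0→r0c1→r1c1→r1c2→r2c2→r3c2→r3c3→r3c4.
Its cost is 2 + 1 + 4 + 3 + 7 + 4 + 1 + 8 = 30.
(Top row then right column would cost 42.)

30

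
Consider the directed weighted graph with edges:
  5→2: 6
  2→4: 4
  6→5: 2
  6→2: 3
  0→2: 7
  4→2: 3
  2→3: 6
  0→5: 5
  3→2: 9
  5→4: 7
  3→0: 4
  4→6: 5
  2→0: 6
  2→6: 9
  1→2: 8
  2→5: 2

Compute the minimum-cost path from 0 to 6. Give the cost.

Checking several routes:
0 - 2 - 6: 7 + 9 = 16
0 - 2 - 4 - 6: 7 + 4 + 5 = 16
0 - 5 - 2 - 4 - 6: 5 + 6 + 4 + 5 = 20
0 - 5 - 4 - 6: 5 + 7 + 5 = 17
0 - 5 - 2 - 6: 5 + 6 + 9 = 20
Shortest: 16.

16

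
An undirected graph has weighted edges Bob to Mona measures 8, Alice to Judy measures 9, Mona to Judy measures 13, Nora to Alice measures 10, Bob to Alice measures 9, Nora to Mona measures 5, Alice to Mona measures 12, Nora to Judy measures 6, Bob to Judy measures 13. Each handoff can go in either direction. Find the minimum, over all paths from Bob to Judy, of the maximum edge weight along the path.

8

Some routes from Bob to Judy:
Bob - Alice - Judy: max(9, 9) = 9
Bob - Mona - Nora - Judy: max(8, 5, 6) = 8
Bob - Mona - Nora - Alice - Judy: max(8, 5, 10, 9) = 10
Smallest bottleneck: 8.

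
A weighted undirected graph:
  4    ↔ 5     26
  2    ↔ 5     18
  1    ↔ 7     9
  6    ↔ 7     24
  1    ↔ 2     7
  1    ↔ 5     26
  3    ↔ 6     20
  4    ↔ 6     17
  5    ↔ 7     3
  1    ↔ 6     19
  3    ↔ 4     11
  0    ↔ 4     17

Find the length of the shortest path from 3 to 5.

Checking several routes:
3 -> 6 -> 7 -> 5: 20 + 24 + 3 = 47
3 -> 4 -> 5: 11 + 26 = 37
3 -> 6 -> 1 -> 7 -> 5: 20 + 19 + 9 + 3 = 51
3 -> 4 -> 6 -> 7 -> 5: 11 + 17 + 24 + 3 = 55
Shortest: 37.

37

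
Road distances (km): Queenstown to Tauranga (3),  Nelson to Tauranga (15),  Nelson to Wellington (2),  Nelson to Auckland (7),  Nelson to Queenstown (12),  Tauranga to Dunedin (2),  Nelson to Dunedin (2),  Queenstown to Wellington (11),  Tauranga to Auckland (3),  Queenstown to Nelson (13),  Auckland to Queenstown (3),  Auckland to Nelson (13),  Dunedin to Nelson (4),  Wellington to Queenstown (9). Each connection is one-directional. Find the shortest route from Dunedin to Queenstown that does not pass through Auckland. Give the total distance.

Routes from Dunedin to Queenstown avoiding Auckland:
Dunedin-Nelson-Wellington-Queenstown: 4 + 2 + 9 = 15
Dunedin-Nelson-Queenstown: 4 + 12 = 16
The minimum is 15 km.

15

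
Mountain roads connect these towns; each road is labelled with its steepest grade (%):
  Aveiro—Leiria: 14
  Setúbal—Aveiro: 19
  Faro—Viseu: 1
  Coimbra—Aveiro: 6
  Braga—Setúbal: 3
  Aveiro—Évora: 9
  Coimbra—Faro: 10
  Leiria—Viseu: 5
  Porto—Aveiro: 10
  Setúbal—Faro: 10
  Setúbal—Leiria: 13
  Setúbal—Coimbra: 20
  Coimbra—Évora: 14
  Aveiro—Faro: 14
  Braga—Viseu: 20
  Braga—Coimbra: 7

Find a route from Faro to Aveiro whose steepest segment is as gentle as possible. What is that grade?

10

Some routes from Faro to Aveiro:
Faro-Coimbra-Évora-Aveiro: max(10, 14, 9) = 14
Faro-Viseu-Leiria-Setúbal-Braga-Coimbra-Aveiro: max(1, 5, 13, 3, 7, 6) = 13
Faro-Coimbra-Aveiro: max(10, 6) = 10
Faro-Setúbal-Braga-Coimbra-Aveiro: max(10, 3, 7, 6) = 10
Faro-Coimbra-Braga-Setúbal-Leiria-Aveiro: max(10, 7, 3, 13, 14) = 14
Faro-Setúbal-Leiria-Aveiro: max(10, 13, 14) = 14
Best route has worst link 10%.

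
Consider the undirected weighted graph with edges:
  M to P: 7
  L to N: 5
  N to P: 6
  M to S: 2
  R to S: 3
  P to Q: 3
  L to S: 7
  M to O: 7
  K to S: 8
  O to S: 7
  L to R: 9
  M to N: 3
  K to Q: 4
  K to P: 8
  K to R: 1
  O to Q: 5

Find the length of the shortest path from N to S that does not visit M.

A few of the N→S routes:
N → L → R → S: 5 + 9 + 3 = 17
N → P → Q → K → R → S: 6 + 3 + 4 + 1 + 3 = 17
N → P → K → R → S: 6 + 8 + 1 + 3 = 18
N → L → S: 5 + 7 = 12
Shortest: 12.

12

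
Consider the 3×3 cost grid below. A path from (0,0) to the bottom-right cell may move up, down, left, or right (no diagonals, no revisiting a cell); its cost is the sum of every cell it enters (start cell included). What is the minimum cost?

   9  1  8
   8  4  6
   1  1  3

Cheapest: r0c0 → r0c1 → r1c1 → r2c1 → r2c2
  9 + 1 + 4 + 1 + 3 = 18

18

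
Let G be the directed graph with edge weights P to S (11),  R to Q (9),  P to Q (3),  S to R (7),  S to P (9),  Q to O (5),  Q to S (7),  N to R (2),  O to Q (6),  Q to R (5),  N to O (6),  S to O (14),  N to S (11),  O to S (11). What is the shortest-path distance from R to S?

Candidate routes:
R-Q-S: 9 + 7 = 16
R-Q-O-S: 9 + 5 + 11 = 25
The minimum is 16.

16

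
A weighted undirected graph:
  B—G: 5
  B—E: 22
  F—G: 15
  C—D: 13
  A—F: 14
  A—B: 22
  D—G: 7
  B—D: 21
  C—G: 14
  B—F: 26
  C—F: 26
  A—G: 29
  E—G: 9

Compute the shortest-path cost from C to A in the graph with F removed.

41

A few of the C→A routes:
C -> G -> B -> A: 14 + 5 + 22 = 41
C -> D -> G -> B -> A: 13 + 7 + 5 + 22 = 47
C -> G -> A: 14 + 29 = 43
The minimum is 41.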